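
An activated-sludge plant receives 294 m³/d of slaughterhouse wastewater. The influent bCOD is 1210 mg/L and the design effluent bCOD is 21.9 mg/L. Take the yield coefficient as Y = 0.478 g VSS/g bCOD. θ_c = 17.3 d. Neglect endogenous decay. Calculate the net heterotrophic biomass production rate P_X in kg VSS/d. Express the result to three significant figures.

No decay correction is needed, so Y_obs = Y = 0.478.
ΔS = 1210 − 21.9 = 1188 mg/L, so the substrate removal rate is 294 × 1188/1000 = 349.3 kg bCOD/d.
P_X = Y_obs · Q(S₀ − S) = 0.4780 × 349.3 = 167.0 kg VSS/d.

P_X ≈ 167 kg VSS/d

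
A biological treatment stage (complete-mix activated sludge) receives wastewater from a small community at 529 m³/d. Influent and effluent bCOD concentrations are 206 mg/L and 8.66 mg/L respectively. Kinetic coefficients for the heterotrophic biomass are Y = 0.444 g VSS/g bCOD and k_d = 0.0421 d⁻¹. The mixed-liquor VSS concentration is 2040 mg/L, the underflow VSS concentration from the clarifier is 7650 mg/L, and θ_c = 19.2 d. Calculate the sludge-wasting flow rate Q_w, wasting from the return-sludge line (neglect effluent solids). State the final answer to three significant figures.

From the SRT design equation V = Y Q (S₀−S) θ_c / [X (1 + k_d θ_c)] = 0.444 × 529 × (206 − 8.66) × 19.2 / [2040 × (1 + 0.0421 × 19.2)] = 8.9×10^5 / 3689 = 241.2 m³.
Wasting from the return line (neglecting effluent solids): Q_w = V·X / (θ_c·X_r) = 241.2 × 2040 / (19.2 × 7650) = 3.351 m³/d.

Q_w ≈ 3.35 m³/d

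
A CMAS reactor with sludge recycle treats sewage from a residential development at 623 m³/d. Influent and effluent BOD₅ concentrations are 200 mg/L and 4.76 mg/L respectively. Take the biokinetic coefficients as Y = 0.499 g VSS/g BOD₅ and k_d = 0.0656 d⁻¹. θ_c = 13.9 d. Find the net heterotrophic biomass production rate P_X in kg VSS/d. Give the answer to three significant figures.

P_X ≈ 31.7 kg VSS/d

Correct the yield for decay: Y_obs = Y/(1 + k_d θ_c) = 0.499 / (1 + 0.0656 × 13.9) = 0.499 / 1.912 = 0.2610.
Substrate removed = Q·(S₀ − S) = 623 m³/d × (200 − 4.76) g/m³ = 1.22×10^5 g/d = 121.6 kg/d.
Net biomass production P_X = Y_obs × Q·(S₀ − S) = 0.2610 × 121.6 = 31.75 kg VSS/d.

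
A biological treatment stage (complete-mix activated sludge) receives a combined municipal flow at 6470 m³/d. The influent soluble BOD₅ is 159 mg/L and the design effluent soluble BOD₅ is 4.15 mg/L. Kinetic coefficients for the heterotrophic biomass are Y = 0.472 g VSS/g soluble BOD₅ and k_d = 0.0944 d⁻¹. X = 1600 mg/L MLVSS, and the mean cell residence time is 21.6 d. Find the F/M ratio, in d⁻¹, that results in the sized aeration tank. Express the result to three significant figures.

From the SRT design equation V = Y Q (S₀−S) θ_c / [X (1 + k_d θ_c)] = 0.472 × 6470 × (159 − 4.15) × 21.6 / [1600 × (1 + 0.0944 × 21.6)] = 1.02×10^7 / 4862 = 2101 m³.
Food-to-microorganism ratio F/M = Q S₀ / (V X) = 6470 × 159 / (2101 × 1600) = 0.3061 d⁻¹.

F/M ≈ 0.306 d⁻¹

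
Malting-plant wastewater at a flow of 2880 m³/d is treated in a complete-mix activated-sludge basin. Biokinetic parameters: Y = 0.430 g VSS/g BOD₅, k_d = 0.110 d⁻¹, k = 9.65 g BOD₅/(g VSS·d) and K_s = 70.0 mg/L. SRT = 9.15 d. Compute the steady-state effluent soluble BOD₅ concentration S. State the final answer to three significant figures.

Effluent substrate depends only on kinetics and SRT: S = K_s(1 + k_d θ_c) / [θ_c(Yk − k_d) − 1] = 70.0 × (1 + 0.110 × 9.15) / [9.15 × (0.430 × 9.65 − 0.110) − 1] = 140.5 / 35.96 = 3.906 mg/L.

S ≈ 3.91 mg/L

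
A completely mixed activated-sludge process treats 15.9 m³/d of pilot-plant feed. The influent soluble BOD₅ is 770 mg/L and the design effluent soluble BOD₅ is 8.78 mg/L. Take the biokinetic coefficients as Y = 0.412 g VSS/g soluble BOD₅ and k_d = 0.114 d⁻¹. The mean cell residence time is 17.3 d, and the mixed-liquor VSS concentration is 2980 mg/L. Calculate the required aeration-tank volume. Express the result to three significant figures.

V ≈ 9.74 m³

Rearranging the biomass balance for a CMAS with decay, V = Y·Q·ΔS·θ_c / [X·(1+k_d θ_c)] = 0.412 × 15.9 × (770 − 8.78) × 17.3 / [2980 × (1 + 0.114 × 17.3)] = 8.63×10^4 / 8857 = 9.740 m³.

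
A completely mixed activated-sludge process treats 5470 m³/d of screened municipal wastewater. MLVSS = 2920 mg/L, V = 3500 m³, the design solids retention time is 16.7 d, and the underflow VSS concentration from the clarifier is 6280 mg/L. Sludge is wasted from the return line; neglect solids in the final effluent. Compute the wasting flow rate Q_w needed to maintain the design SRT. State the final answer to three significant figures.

Q_w ≈ 97.4 m³/d

Q_w = (V·X)/(θ_c X_r) = 3500 × 2920 / (16.7 × 6280) = 97.45 m³/d.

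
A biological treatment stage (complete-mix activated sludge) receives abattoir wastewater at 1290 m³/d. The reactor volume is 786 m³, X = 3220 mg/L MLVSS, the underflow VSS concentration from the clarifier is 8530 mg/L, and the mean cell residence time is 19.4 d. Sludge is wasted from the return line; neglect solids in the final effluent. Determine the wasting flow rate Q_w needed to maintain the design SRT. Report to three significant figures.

Q_w ≈ 15.3 m³/d

θ_c = V·X/(Q_w·X_r) when wasting from the recycle, so Q_w = V·X/(θ_c·X_r) = 786.0 × 3220 / (19.4 × 8530) = 15.29 m³/d.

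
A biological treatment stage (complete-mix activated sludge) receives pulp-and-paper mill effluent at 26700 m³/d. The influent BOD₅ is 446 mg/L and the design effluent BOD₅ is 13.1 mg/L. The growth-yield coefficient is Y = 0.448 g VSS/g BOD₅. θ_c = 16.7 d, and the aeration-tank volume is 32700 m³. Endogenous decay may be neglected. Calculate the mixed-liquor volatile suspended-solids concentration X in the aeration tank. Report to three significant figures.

X ≈ 2640 mg/L

Without decay, X = Y Q (S₀−S) θ_c / V = 0.448 × 26700 × (446 − 13.1) × 16.7 / 32700 = 2645 mg/L.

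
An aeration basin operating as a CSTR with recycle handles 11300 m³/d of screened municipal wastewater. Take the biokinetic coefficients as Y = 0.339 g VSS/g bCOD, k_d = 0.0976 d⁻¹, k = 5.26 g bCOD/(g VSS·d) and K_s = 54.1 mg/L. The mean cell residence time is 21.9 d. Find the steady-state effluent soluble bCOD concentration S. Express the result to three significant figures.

From the Monod/SRT balance for a CMAS, S = K_s·(1+k_d θ_c)/[θ_c·(Y k − k_d) − 1] = 54.1 × (1 + 0.0976 × 21.9) / [21.9 × (0.339 × 5.26 − 0.0976) − 1] = 169.7 / 35.91 = 4.726 mg/L.

S ≈ 4.73 mg/L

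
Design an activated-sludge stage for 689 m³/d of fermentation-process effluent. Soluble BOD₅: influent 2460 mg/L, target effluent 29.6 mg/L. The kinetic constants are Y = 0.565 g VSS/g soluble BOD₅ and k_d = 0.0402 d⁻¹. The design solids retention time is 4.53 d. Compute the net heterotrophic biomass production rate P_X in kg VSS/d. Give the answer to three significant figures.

P_X ≈ 800 kg VSS/d

Y_obs = Y / (1 + k_d θ_c) = 0.565 / (1 + 0.0402 × 4.53) = 0.565 / 1.182 = 0.4780.
Mass of soluble BOD₅ removed per day: Q(S₀ − S) = 689 × 2430 g/m³ = 1675 kg/d.
Biomass produced: P_X = Y_obs·Q·ΔS = 0.4780 × 1675 ≈ 800.4 kg VSS/d.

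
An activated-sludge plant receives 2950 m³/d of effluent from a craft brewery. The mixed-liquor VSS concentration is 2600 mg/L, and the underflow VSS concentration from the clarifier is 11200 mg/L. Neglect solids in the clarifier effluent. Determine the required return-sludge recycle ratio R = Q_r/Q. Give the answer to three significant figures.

Mass balance around the secondary clarifier (neglecting effluent solids): R = X / (X_r − X) = 2600 / (11200 − 2600) = 0.3023.

R ≈ 0.302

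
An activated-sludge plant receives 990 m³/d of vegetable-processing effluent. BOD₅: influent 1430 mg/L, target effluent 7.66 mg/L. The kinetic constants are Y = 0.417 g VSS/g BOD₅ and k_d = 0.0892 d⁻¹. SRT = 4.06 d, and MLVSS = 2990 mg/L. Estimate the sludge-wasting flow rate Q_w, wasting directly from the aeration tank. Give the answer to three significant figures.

Rearranging the biomass balance for a CMAS with decay, V = Y·Q·ΔS·θ_c / [X·(1+k_d θ_c)] = 0.417 × 990 × (1430 − 7.66) × 4.06 / [2990 × (1 + 0.0892 × 4.06)] = 2.38×10^6 / 4073 = 585.3 m³.
With mixed-liquor wasting, θ_c = V/Q_w, so Q_w = V/θ_c = 585.3/4.06 = 144.2 m³/d.

Q_w ≈ 144 m³/d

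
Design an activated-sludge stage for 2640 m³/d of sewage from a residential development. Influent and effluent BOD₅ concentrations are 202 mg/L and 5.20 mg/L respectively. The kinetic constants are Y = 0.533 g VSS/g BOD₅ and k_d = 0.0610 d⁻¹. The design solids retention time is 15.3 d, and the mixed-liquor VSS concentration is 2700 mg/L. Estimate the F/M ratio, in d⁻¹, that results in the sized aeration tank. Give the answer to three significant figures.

F/M ≈ 0.243 d⁻¹

From the SRT design equation V = Y Q (S₀−S) θ_c / [X (1 + k_d θ_c)] = 0.533 × 2640 × (202 − 5.20) × 15.3 / [2700 × (1 + 0.0610 × 15.3)] = 4.24×10^6 / 5220 = 811.7 m³.
F/M = applied load / biomass = Q·S₀/(V·X) = 2640 × 202 / (811.7 × 2700) = 0.2433 d⁻¹.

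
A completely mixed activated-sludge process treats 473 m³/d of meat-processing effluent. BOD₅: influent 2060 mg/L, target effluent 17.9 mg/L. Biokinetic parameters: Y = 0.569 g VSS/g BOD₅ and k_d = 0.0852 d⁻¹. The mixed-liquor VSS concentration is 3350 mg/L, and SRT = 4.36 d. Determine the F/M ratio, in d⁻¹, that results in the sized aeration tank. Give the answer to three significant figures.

F/M ≈ 0.558 d⁻¹

Steady-state biomass mass balance: V·X·(1 + k_d·θ_c) = Y·Q·(S₀ − S)·θ_c, so V = 0.569 × 473 × (2060 − 17.9) × 4.36 / [3350 × (1 + 0.0852 × 4.36)] = 2.4×10^6 / 4594 = 521.6 m³.
Food-to-microorganism ratio F/M = Q S₀ / (V X) = 473 × 2060 / (521.6 × 3350) = 0.5577 d⁻¹.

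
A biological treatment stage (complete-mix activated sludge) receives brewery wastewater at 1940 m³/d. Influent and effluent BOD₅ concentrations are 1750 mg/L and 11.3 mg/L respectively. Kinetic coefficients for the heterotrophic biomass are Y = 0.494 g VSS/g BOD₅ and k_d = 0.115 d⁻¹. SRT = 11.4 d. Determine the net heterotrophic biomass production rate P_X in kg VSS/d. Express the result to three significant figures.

Observed yield with endogenous decay: Y_obs = Y / (1 + k_d·θ_c) = 0.494 / (1 + 0.115 × 11.4) = 0.494 / 2.311 = 0.2138 g VSS/g BOD₅.
Mass of BOD₅ removed per day: Q(S₀ − S) = 1940 × 1739 g/m³ = 3373 kg/d.
Net biomass production P_X = Y_obs × Q·(S₀ − S) = 0.2138 × 3373 = 721.0 kg VSS/d.

P_X ≈ 721 kg VSS/d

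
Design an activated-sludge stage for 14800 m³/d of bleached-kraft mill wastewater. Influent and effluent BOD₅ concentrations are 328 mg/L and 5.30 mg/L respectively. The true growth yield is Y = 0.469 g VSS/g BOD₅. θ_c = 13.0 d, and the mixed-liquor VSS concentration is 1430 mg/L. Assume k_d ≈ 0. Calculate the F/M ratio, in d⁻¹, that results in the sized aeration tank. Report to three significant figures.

F/M ≈ 0.167 d⁻¹

Biomass mass balance (decay neglected): V·X = Y·Q·(S₀ − S)·θ_c, so V = 0.469 × 14800 × (328 − 5.30) × 13.0 / 1430 = 20363 m³.
Food-to-microorganism ratio F/M = Q S₀ / (V X) = 14800 × 328 / (20363 × 1430) = 0.1667 d⁻¹.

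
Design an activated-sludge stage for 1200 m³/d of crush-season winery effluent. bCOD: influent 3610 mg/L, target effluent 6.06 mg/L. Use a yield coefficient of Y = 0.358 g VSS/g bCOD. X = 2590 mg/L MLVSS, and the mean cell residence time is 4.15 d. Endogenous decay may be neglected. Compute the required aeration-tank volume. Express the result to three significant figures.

V ≈ 2480 m³

V·X = Y·Q·ΔS·θ_c gives V = 0.358 × 1200 × (3610 − 6.06) × 4.15 / 2590 = 2481 m³.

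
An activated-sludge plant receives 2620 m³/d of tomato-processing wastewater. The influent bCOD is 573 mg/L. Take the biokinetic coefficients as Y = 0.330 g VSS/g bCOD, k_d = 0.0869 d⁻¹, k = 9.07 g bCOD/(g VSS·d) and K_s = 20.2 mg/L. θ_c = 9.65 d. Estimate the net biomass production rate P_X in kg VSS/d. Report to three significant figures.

For a completely mixed reactor with recycle the Lawrence–McCarty relation gives S = K_s·(1 + k_d·θ_c) / [θ_c·(Y·k − k_d) − 1] = 20.2 × (1 + 0.0869 × 9.65) / [9.65 × (0.330 × 9.07 − 0.0869) − 1] = 37.14 / 27.04 = 1.373 mg/L.
Y_obs = Y / (1 + k_d θ_c) = 0.330 / (1 + 0.0869 × 9.65) = 0.330 / 1.839 = 0.1795.
ΔS = 573 − 1.37 = 571.6 mg/L, so the substrate removal rate is 2620 × 571.6/1000 = 1498 kg bCOD/d.
Net biomass production P_X = Y_obs × Q·(S₀ − S) = 0.1795 × 1498 = 268.8 kg VSS/d.

P_X ≈ 269 kg VSS/d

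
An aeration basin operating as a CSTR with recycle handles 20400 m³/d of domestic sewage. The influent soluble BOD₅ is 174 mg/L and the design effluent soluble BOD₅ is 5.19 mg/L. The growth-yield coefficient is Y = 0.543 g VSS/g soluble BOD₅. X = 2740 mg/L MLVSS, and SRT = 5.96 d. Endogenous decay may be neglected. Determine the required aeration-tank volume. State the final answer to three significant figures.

Biomass mass balance (decay neglected): V·X = Y·Q·(S₀ − S)·θ_c, so V = 0.543 × 20400 × (174 − 5.19) × 5.96 / 2740 = 4067 m³.

V ≈ 4070 m³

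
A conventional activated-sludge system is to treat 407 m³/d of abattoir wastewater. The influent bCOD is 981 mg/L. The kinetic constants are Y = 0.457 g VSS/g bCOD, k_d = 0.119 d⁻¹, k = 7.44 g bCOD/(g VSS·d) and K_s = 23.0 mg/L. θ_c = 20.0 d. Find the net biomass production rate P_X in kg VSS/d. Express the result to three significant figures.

Effluent substrate depends only on kinetics and SRT: S = K_s(1 + k_d θ_c) / [θ_c(Yk − k_d) − 1] = 23.0 × (1 + 0.119 × 20.0) / [20.0 × (0.457 × 7.44 − 0.119) − 1] = 77.74 / 64.62 = 1.203 mg/L.
Observed yield with endogenous decay: Y_obs = Y / (1 + k_d·θ_c) = 0.457 / (1 + 0.119 × 20.0) = 0.457 / 3.380 = 0.1352 g VSS/g bCOD.
ΔS = 981 − 1.20 = 979.8 mg/L, so the substrate removal rate is 407 × 979.8/1000 = 398.8 kg bCOD/d.
So the net sludge growth is P_X = 0.1352 × 398.8 = 53.92 kg VSS/d.

P_X ≈ 53.9 kg VSS/d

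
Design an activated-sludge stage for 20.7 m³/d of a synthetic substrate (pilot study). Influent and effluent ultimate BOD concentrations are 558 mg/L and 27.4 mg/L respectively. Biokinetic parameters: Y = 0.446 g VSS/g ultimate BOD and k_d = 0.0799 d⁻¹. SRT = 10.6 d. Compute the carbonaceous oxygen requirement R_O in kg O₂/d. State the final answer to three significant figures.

R_O ≈ 7.22 kg O₂/d

Y_obs = Y / (1 + k_d θ_c) = 0.446 / (1 + 0.0799 × 10.6) = 0.446 / 1.847 = 0.2415.
Q·(S₀ − S) = 20.7 × (558 − 27.4) × 10⁻³ = 10.98 kg/d removed.
P_X = Y_obs·Q·(S₀ − S) = 0.2415 × 10.98 = 2.652 kg VSS/d.
R_O = Q·(S₀ − S) − 1.42·P_X = 10.98 − 1.42 × 2.652 = 7.217 kg O₂/d.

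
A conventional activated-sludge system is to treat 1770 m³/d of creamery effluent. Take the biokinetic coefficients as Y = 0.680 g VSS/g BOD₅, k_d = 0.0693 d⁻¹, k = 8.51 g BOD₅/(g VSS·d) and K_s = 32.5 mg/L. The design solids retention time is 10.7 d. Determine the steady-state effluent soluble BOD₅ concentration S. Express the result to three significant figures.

Effluent substrate depends only on kinetics and SRT: S = K_s(1 + k_d θ_c) / [θ_c(Yk − k_d) − 1] = 32.5 × (1 + 0.0693 × 10.7) / [10.7 × (0.680 × 8.51 − 0.0693) − 1] = 56.60 / 60.18 = 0.9405 mg/L.

S ≈ 0.941 mg/L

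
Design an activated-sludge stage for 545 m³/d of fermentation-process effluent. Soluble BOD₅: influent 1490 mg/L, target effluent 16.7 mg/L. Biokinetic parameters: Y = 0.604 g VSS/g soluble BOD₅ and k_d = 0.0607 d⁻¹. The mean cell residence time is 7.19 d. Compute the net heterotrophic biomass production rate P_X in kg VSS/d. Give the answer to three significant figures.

P_X ≈ 338 kg VSS/d

Y_obs = Y / (1 + k_d θ_c) = 0.604 / (1 + 0.0607 × 7.19) = 0.604 / 1.436 = 0.4205.
Q·(S₀ − S) = 545 × (1490 − 16.7) × 10⁻³ = 802.9 kg/d removed.
So the net sludge growth is P_X = 0.4205 × 802.9 = 337.6 kg VSS/d.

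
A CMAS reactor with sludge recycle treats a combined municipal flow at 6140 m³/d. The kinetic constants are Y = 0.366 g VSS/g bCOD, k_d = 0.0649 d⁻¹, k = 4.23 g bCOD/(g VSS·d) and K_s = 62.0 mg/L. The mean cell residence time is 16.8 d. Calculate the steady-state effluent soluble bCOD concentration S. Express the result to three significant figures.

Effluent substrate depends only on kinetics and SRT: S = K_s(1 + k_d θ_c) / [θ_c(Yk − k_d) − 1] = 62.0 × (1 + 0.0649 × 16.8) / [16.8 × (0.366 × 4.23 − 0.0649) − 1] = 129.6 / 23.92 = 5.418 mg/L.

S ≈ 5.42 mg/L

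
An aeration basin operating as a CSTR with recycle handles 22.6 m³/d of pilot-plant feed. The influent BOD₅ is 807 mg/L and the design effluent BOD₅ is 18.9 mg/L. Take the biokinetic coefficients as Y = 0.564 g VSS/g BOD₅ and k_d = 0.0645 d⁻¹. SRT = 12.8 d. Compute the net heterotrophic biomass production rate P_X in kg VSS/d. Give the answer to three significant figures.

The observed yield is Y_obs = Y/(1 + k_d·θ_c) = 0.564 / (1 + 0.0645 × 12.8) = 0.564 / 1.826 = 0.3089 g VSS per g BOD₅ removed.
Mass of BOD₅ removed per day: Q(S₀ − S) = 22.6 × 788.1 g/m³ = 17.81 kg/d.
P_X = Y_obs · Q(S₀ − S) = 0.3089 × 17.81 = 5.503 kg VSS/d.

P_X ≈ 5.50 kg VSS/d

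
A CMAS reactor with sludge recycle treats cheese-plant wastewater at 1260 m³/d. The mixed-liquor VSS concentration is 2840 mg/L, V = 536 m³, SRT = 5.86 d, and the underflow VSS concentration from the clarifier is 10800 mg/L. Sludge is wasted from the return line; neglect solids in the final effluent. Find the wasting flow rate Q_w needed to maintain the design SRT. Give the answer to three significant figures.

Q_w ≈ 24.1 m³/d

Q_w = (V·X)/(θ_c X_r) = 536.0 × 2840 / (5.86 × 10800) = 24.05 m³/d.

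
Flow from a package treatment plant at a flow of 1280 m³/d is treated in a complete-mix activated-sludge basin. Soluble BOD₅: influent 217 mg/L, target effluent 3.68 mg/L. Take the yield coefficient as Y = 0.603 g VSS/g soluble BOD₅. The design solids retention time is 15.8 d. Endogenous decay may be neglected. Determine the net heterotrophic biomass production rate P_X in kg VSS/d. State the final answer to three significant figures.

P_X ≈ 165 kg VSS/d

With endogenous decay neglected, the observed yield equals the true yield: Y_obs = Y = 0.603 g VSS/g soluble BOD₅.
Substrate removed = Q·(S₀ − S) = 1280 m³/d × (217 − 3.68) g/m³ = 2.73×10^5 g/d = 273.0 kg/d.
Net biomass production P_X = Y_obs × Q·(S₀ − S) = 0.6030 × 273.0 = 164.6 kg VSS/d.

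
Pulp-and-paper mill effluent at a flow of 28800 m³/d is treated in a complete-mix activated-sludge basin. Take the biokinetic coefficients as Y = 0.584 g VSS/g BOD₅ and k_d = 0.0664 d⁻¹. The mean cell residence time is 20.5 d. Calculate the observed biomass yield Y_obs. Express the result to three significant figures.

Y_obs ≈ 0.247 g VSS/g BOD₅

The observed yield is Y_obs = Y/(1 + k_d·θ_c) = 0.584 / (1 + 0.0664 × 20.5) = 0.584 / 2.361 = 0.2473 g VSS per g BOD₅ removed.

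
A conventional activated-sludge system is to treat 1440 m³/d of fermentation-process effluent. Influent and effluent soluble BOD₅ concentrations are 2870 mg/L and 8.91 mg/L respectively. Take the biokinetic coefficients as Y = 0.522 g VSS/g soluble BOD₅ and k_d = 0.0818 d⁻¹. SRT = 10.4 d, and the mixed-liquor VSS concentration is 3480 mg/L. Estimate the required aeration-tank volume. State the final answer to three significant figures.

V ≈ 3470 m³

Rearranging the biomass balance for a CMAS with decay, V = Y·Q·ΔS·θ_c / [X·(1+k_d θ_c)] = 0.522 × 1440 × (2870 − 8.91) × 10.4 / [3480 × (1 + 0.0818 × 10.4)] = 2.24×10^7 / 6441 = 3473 m³.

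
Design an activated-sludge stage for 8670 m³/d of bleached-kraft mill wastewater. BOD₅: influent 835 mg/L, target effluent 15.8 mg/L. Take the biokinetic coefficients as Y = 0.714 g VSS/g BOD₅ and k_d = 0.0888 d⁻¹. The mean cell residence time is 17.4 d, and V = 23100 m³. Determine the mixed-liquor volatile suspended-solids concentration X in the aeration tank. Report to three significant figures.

X ≈ 1500 mg/L

Solving the biomass balance for X: X = Y Q (S₀−S) θ_c / [V (1+k_d θ_c)] = 0.714 × 8670 × (835 − 15.8) × 17.4 / [23100 × (1 + 0.0888 × 17.4)] = 1501 mg/L.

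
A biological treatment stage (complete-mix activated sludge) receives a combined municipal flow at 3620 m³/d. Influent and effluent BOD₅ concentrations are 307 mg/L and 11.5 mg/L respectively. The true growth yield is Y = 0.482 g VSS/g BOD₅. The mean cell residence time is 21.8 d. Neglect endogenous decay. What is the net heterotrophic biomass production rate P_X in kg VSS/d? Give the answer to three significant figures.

P_X ≈ 516 kg VSS/d

No decay correction is needed, so Y_obs = Y = 0.482.
Substrate removed = Q·(S₀ − S) = 3620 m³/d × (307 − 11.5) g/m³ = 1.07×10^6 g/d = 1070 kg/d.
So the net sludge growth is P_X = 0.4820 × 1070 = 515.6 kg VSS/d.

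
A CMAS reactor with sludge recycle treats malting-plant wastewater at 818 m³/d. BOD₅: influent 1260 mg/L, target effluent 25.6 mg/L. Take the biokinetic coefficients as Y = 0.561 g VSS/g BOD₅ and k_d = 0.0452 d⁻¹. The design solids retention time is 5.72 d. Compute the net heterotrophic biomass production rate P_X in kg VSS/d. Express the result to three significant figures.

Y_obs = Y / (1 + k_d θ_c) = 0.561 / (1 + 0.0452 × 5.72) = 0.561 / 1.259 = 0.4458.
ΔS = 1260 − 25.6 = 1234 mg/L, so the substrate removal rate is 818 × 1234/1000 = 1010 kg BOD₅/d.
Biomass produced: P_X = Y_obs·Q·ΔS = 0.4458 × 1010 ≈ 450.1 kg VSS/d.

P_X ≈ 450 kg VSS/d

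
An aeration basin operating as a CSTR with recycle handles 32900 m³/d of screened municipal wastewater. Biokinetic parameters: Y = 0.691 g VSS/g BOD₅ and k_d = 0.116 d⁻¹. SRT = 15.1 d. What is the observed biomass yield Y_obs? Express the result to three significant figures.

The observed yield is Y_obs = Y/(1 + k_d·θ_c) = 0.691 / (1 + 0.116 × 15.1) = 0.691 / 2.752 = 0.2511 g VSS per g BOD₅ removed.

Y_obs ≈ 0.251 g VSS/g BOD₅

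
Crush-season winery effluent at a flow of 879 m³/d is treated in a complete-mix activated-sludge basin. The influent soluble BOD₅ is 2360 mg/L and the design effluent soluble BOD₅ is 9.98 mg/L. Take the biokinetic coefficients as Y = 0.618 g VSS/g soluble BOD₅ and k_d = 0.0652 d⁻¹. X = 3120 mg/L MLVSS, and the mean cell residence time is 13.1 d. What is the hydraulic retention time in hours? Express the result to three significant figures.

τ ≈ 78.9 h

Rearranging the biomass balance for a CMAS with decay, V = Y·Q·ΔS·θ_c / [X·(1+k_d θ_c)] = 0.618 × 879 × (2360 − 9.98) × 13.1 / [3120 × (1 + 0.0652 × 13.1)] = 1.67×10^7 / 5785 = 2891 m³.
Hydraulic retention time τ = V/Q = 2891 / 879 = 3.289 d = 78.93 h.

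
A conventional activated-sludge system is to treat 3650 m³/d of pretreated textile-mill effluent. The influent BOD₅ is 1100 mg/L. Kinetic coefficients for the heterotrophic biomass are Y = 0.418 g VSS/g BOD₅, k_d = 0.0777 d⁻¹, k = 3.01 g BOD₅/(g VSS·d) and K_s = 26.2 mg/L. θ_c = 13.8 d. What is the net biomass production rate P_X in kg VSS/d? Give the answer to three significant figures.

P_X ≈ 807 kg VSS/d

For a completely mixed reactor with recycle the Lawrence–McCarty relation gives S = K_s·(1 + k_d·θ_c) / [θ_c·(Y·k − k_d) − 1] = 26.2 × (1 + 0.0777 × 13.8) / [13.8 × (0.418 × 3.01 − 0.0777) − 1] = 54.29 / 15.29 = 3.551 mg/L.
The observed yield is Y_obs = Y/(1 + k_d·θ_c) = 0.418 / (1 + 0.0777 × 13.8) = 0.418 / 2.072 = 0.2017 g VSS per g BOD₅ removed.
Mass of BOD₅ removed per day: Q(S₀ − S) = 3650 × 1096 g/m³ = 4002 kg/d.
P_X = Y_obs · Q(S₀ − S) = 0.2017 × 4002 = 807.3 kg VSS/d.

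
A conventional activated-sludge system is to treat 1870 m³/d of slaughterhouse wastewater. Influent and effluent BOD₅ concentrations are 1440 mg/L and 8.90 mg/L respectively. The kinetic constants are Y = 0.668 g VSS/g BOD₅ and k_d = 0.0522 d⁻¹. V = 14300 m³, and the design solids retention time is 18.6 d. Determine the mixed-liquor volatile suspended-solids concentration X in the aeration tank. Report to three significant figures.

From V·X·(1 + k_d·θ_c) = Y·Q·(S₀ − S)·θ_c: X = 0.668 × 1870 × (1440 − 8.90) × 18.6 / [14300 × (1 + 0.0522 × 18.6)] = 1180 mg/L.

X ≈ 1180 mg/L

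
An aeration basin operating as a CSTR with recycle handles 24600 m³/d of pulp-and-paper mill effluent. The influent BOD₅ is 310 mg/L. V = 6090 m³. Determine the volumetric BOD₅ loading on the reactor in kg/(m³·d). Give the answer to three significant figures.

L_v ≈ 1.25 kg BOD₅/(m³·d)

Volumetric loading L_v = Q·S₀ / V = 24600 × 310 g/m³ / 6090 m³ = 1252 g/(m³·d) = 1.252 kg BOD₅/(m³·d).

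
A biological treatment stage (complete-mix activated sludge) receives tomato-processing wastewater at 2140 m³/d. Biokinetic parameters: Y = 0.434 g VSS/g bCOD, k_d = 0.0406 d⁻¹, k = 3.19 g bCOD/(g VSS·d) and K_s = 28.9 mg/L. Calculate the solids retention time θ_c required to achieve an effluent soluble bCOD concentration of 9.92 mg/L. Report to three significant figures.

At the target effluent, Y k S/(K_s+S) = 0.434×3.19×9.92/38.82 = 0.3538 d⁻¹.
Then 1/θ_c = μ − k_d = 0.3538 − 0.0406 = 0.3132 d⁻¹, giving θ_c = 3.193 d.

θ_c ≈ 3.19 d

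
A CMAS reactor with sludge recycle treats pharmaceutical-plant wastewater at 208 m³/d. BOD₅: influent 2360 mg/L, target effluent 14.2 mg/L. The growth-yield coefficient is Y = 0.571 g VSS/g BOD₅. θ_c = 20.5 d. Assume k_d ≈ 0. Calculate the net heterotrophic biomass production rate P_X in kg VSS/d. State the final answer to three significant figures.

Since k_d ≈ 0, Y_obs = Y = 0.571 g VSS/g BOD₅.
Q·(S₀ − S) = 208 × (2360 − 14.2) × 10⁻³ = 487.9 kg/d removed.
P_X = Y_obs · Q(S₀ − S) = 0.5710 × 487.9 = 278.6 kg VSS/d.

P_X ≈ 279 kg VSS/d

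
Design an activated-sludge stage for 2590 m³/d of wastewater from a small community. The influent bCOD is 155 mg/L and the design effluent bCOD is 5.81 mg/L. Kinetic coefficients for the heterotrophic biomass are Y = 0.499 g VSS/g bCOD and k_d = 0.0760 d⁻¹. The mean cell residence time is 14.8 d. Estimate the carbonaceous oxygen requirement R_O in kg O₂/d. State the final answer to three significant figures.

R_O ≈ 258 kg O₂/d

The observed yield is Y_obs = Y/(1 + k_d·θ_c) = 0.499 / (1 + 0.0760 × 14.8) = 0.499 / 2.125 = 0.2348 g VSS per g bCOD removed.
Mass of bCOD removed per day: Q(S₀ − S) = 2590 × 149.2 g/m³ = 386.4 kg/d.
Net sludge production P_X = 0.2348 × 386.4 = 90.74 kg VSS/d.
R_O = Q·(S₀ − S) − 1.42·P_X = 386.4 − 1.42 × 90.74 = 257.5 kg O₂/d.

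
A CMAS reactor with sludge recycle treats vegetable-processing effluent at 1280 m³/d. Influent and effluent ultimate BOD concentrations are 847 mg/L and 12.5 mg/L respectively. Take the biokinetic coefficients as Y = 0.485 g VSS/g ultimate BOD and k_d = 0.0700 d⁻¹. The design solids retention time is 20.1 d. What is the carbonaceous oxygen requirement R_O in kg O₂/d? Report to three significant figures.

R_O ≈ 763 kg O₂/d

Observed yield with endogenous decay: Y_obs = Y / (1 + k_d·θ_c) = 0.485 / (1 + 0.0700 × 20.1) = 0.485 / 2.407 = 0.2015 g VSS/g ultimate BOD.
Substrate removed = Q·(S₀ − S) = 1280 m³/d × (847 − 12.5) g/m³ = 1.07×10^6 g/d = 1068 kg/d.
Net sludge production P_X = 0.2015 × 1068 = 215.2 kg VSS/d.
R_O = Q·ΔS − 1.42 P_X = 1068 − 305.6 = 762.5 kg O₂/d.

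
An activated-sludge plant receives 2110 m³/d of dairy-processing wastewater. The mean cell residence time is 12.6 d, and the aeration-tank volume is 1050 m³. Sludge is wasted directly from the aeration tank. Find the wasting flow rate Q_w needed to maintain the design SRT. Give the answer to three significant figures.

Wasting from the aeration tank: Q_w = V / θ_c = 1050 / 12.6 = 83.33 m³/d.

Q_w ≈ 83.3 m³/d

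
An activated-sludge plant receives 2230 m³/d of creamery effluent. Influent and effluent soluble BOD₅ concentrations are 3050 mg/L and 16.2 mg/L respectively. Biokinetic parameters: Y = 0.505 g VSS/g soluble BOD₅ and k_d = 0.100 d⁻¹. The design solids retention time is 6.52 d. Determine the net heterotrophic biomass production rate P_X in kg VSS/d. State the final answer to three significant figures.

The observed yield is Y_obs = Y/(1 + k_d·θ_c) = 0.505 / (1 + 0.100 × 6.52) = 0.505 / 1.652 = 0.3057 g VSS per g soluble BOD₅ removed.
ΔS = 3050 − 16.2 = 3034 mg/L, so the substrate removal rate is 2230 × 3034/1000 = 6765 kg soluble BOD₅/d.
Biomass produced: P_X = Y_obs·Q·ΔS = 0.3057 × 6765 ≈ 2068 kg VSS/d.

P_X ≈ 2070 kg VSS/d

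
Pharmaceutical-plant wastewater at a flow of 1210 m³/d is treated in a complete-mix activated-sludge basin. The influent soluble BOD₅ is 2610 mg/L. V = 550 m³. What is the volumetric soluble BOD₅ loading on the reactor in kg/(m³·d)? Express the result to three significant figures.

L_v ≈ 5.74 kg soluble BOD₅/(m³·d)

Volumetric loading L_v = Q·S₀ / V = 1210 × 2610 g/m³ / 550.0 m³ = 5742 g/(m³·d) = 5.742 kg soluble BOD₅/(m³·d).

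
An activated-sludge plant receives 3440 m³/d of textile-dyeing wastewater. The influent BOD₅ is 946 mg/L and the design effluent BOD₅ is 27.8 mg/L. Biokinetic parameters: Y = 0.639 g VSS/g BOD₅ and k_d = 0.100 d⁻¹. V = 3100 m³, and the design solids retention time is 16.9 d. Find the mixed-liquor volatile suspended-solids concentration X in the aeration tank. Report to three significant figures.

Solving the biomass balance for X: X = Y Q (S₀−S) θ_c / [V (1+k_d θ_c)] = 0.639 × 3440 × (946 − 27.8) × 16.9 / [3100 × (1 + 0.100 × 16.9)] = 4090 mg/L.

X ≈ 4090 mg/L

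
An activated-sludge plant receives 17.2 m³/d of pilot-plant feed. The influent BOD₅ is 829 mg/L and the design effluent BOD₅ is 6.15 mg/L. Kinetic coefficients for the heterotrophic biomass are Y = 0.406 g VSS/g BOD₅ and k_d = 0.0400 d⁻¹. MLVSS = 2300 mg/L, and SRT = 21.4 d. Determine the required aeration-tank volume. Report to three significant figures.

V ≈ 28.8 m³

Steady-state biomass mass balance: V·X·(1 + k_d·θ_c) = Y·Q·(S₀ − S)·θ_c, so V = 0.406 × 17.2 × (829 − 6.15) × 21.4 / [2300 × (1 + 0.0400 × 21.4)] = 1.23×10^5 / 4269 = 28.81 m³.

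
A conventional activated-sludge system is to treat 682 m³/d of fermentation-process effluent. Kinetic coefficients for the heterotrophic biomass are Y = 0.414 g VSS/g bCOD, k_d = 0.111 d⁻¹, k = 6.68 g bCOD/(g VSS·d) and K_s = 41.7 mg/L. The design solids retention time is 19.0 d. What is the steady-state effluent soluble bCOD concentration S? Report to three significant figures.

Effluent substrate depends only on kinetics and SRT: S = K_s(1 + k_d θ_c) / [θ_c(Yk − k_d) − 1] = 41.7 × (1 + 0.111 × 19.0) / [19.0 × (0.414 × 6.68 − 0.111) − 1] = 129.6 / 49.44 = 2.622 mg/L.

S ≈ 2.62 mg/L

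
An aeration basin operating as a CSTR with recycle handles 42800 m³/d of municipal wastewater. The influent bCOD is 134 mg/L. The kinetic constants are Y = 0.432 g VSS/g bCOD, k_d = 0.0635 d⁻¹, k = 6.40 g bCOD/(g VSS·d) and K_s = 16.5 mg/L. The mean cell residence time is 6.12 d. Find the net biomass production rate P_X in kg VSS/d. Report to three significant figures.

P_X ≈ 1760 kg VSS/d

Effluent substrate depends only on kinetics and SRT: S = K_s(1 + k_d θ_c) / [θ_c(Yk − k_d) − 1] = 16.5 × (1 + 0.0635 × 6.12) / [6.12 × (0.432 × 6.40 − 0.0635) − 1] = 22.91 / 15.53 = 1.475 mg/L.
Y_obs = Y / (1 + k_d θ_c) = 0.432 / (1 + 0.0635 × 6.12) = 0.432 / 1.389 = 0.3111.
Substrate removed = Q·(S₀ − S) = 42800 m³/d × (134 − 1.48) g/m³ = 5.67×10^6 g/d = 5672 kg/d.
So the net sludge growth is P_X = 0.3111 × 5672 = 1765 kg VSS/d.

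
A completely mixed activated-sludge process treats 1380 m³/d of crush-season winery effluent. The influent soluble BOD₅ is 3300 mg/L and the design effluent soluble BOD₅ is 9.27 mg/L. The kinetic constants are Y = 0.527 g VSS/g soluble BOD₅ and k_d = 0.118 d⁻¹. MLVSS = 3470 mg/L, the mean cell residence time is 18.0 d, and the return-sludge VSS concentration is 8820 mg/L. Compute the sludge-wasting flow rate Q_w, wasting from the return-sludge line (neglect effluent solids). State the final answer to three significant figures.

Rearranging the biomass balance for a CMAS with decay, V = Y·Q·ΔS·θ_c / [X·(1+k_d θ_c)] = 0.527 × 1380 × (3300 − 9.27) × 18.0 / [3470 × (1 + 0.118 × 18.0)] = 4.31×10^7 / 10840 = 3974 m³.
θ_c = V·X/(Q_w·X_r) when wasting from the recycle, so Q_w = V·X/(θ_c·X_r) = 3974 × 3470 / (18.0 × 8820) = 86.86 m³/d.

Q_w ≈ 86.9 m³/d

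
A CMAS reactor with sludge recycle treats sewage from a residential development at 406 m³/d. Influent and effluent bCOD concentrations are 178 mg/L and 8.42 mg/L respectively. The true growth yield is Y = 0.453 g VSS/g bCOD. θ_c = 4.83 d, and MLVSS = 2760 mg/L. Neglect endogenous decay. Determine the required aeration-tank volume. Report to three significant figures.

V ≈ 54.6 m³

Biomass mass balance (decay neglected): V·X = Y·Q·(S₀ − S)·θ_c, so V = 0.453 × 406 × (178 − 8.42) × 4.83 / 2760 = 54.58 m³.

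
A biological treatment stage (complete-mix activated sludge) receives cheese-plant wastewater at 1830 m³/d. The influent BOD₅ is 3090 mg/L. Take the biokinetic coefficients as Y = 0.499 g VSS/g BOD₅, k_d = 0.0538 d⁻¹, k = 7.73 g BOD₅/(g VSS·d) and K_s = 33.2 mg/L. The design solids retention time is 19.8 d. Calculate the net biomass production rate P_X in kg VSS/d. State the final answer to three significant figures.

P_X ≈ 1370 kg VSS/d

From the Monod/SRT balance for a CMAS, S = K_s·(1+k_d θ_c)/[θ_c·(Y k − k_d) − 1] = 33.2 × (1 + 0.0538 × 19.8) / [19.8 × (0.499 × 7.73 − 0.0538) − 1] = 68.57 / 74.31 = 0.9227 mg/L.
Y_obs = Y / (1 + k_d θ_c) = 0.499 / (1 + 0.0538 × 19.8) = 0.499 / 2.065 = 0.2416.
Substrate removed = Q·(S₀ − S) = 1830 m³/d × (3090 − 0.923) g/m³ = 5.65×10^6 g/d = 5653 kg/d.
P_X = Y_obs · Q(S₀ − S) = 0.2416 × 5653 = 1366 kg VSS/d.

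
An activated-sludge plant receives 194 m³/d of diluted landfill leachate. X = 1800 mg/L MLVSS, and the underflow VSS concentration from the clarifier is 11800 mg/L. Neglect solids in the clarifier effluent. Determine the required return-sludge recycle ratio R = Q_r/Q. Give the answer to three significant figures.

R ≈ 0.180

Solids balance on the clarifier gives (1+R)X = R·X_r, so R = X/(X_r − X) = 1800 / (11800 − 1800) = 0.1800.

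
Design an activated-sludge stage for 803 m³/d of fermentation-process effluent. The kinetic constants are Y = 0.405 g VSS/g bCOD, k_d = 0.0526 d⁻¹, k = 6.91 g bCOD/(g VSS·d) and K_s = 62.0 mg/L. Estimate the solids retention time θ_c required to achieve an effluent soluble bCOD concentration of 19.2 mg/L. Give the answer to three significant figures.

θ_c ≈ 1.64 d

Specific growth rate at S = 19.2 mg/L: μ = YkS/(K_s+S) = 0.405·6.91·19.2/(62.0+19.2) = 0.6617 d⁻¹.
1/θ_c = 0.6617 − 0.0526 = 0.6091 d⁻¹, so θ_c = 1.642 d.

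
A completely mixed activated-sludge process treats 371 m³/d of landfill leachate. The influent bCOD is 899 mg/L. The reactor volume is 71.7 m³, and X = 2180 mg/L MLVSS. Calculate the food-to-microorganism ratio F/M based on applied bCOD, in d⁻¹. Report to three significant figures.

F/M ≈ 2.13 d⁻¹

Food-to-microorganism ratio F/M = Q S₀ / (V X) = 371 × 899 / (71.70 × 2180) = 2.134 d⁻¹.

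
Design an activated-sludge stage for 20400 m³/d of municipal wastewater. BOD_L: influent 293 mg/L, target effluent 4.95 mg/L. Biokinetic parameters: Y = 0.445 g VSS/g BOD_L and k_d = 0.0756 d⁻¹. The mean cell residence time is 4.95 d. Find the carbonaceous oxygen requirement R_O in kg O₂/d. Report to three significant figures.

The observed yield is Y_obs = Y/(1 + k_d·θ_c) = 0.445 / (1 + 0.0756 × 4.95) = 0.445 / 1.374 = 0.3238 g VSS per g BOD_L removed.
Substrate removed = Q·(S₀ − S) = 20400 m³/d × (293 − 4.95) g/m³ = 5.88×10^6 g/d = 5876 kg/d.
Net sludge production P_X = 0.3238 × 5876 = 1903 kg VSS/d.
Carbonaceous O₂ demand = substrate oxidised − cell-mass equivalent = 5876 − 1.42 × 1903 = 3174 kg O₂/d.

R_O ≈ 3170 kg O₂/d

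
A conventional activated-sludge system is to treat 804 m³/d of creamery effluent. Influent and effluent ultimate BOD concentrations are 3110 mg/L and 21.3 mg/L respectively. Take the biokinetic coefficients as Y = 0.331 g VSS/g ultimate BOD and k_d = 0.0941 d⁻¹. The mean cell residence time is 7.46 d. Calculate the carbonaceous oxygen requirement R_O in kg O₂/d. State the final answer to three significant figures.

Correct the yield for decay: Y_obs = Y/(1 + k_d θ_c) = 0.331 / (1 + 0.0941 × 7.46) = 0.331 / 1.702 = 0.1945.
Mass of ultimate BOD removed per day: Q(S₀ − S) = 804 × 3089 g/m³ = 2483 kg/d.
Net sludge production P_X = 0.1945 × 2483 = 483.0 kg VSS/d.
R_O = Q·ΔS − 1.42 P_X = 2483 − 685.8 = 1798 kg O₂/d.

R_O ≈ 1800 kg O₂/d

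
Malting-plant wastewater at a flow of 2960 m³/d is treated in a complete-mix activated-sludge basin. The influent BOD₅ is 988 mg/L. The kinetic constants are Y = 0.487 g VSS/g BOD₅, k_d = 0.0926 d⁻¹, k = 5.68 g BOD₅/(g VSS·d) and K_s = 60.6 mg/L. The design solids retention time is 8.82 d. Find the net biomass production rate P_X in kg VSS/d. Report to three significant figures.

P_X ≈ 780 kg VSS/d

Effluent substrate depends only on kinetics and SRT: S = K_s(1 + k_d θ_c) / [θ_c(Yk − k_d) − 1] = 60.6 × (1 + 0.0926 × 8.82) / [8.82 × (0.487 × 5.68 − 0.0926) − 1] = 110.1 / 22.58 = 4.876 mg/L.
Y_obs = Y / (1 + k_d θ_c) = 0.487 / (1 + 0.0926 × 8.82) = 0.487 / 1.817 = 0.2681.
Q·(S₀ − S) = 2960 × (988 − 4.88) × 10⁻³ = 2910 kg/d removed.
P_X = Y_obs · Q(S₀ − S) = 0.2681 × 2910 = 780.1 kg VSS/d.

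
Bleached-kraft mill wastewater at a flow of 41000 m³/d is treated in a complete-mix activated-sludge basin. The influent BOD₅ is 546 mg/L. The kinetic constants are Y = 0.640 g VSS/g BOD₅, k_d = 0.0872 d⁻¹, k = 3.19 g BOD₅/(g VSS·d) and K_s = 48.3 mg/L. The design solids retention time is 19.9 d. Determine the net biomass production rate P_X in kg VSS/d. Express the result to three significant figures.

Effluent substrate depends only on kinetics and SRT: S = K_s(1 + k_d θ_c) / [θ_c(Yk − k_d) − 1] = 48.3 × (1 + 0.0872 × 19.9) / [19.9 × (0.640 × 3.19 − 0.0872) − 1] = 132.1 / 37.89 = 3.487 mg/L.
Correct the yield for decay: Y_obs = Y/(1 + k_d θ_c) = 0.640 / (1 + 0.0872 × 19.9) = 0.640 / 2.735 = 0.2340.
Q·(S₀ − S) = 41000 × (546 − 3.49) × 10⁻³ = 22243 kg/d removed.
Net biomass production P_X = Y_obs × Q·(S₀ − S) = 0.2340 × 22243 = 5204 kg VSS/d.

P_X ≈ 5200 kg VSS/d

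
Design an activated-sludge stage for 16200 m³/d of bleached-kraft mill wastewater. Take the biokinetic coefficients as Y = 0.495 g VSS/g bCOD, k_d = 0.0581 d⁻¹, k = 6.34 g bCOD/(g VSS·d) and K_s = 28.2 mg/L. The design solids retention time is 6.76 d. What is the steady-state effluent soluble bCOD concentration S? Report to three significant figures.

Effluent substrate depends only on kinetics and SRT: S = K_s(1 + k_d θ_c) / [θ_c(Yk − k_d) − 1] = 28.2 × (1 + 0.0581 × 6.76) / [6.76 × (0.495 × 6.34 − 0.0581) − 1] = 39.28 / 19.82 = 1.981 mg/L.

S ≈ 1.98 mg/L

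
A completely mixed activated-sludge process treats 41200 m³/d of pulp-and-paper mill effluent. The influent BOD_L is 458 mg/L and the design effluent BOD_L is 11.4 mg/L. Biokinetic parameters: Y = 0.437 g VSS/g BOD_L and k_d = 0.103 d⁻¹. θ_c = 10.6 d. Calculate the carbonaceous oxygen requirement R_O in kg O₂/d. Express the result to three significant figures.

Correct the yield for decay: Y_obs = Y/(1 + k_d θ_c) = 0.437 / (1 + 0.103 × 10.6) = 0.437 / 2.092 = 0.2089.
ΔS = 458 − 11.4 = 446.6 mg/L, so the substrate removal rate is 41200 × 446.6/1000 = 18400 kg BOD_L/d.
P_X = Y_obs·Q·(S₀ − S) = 0.2089 × 18400 = 3844 kg VSS/d.
R_O = Q·(S₀ − S) − 1.42·P_X = 18400 − 1.42 × 3844 = 12942 kg O₂/d.

R_O ≈ 12900 kg O₂/d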